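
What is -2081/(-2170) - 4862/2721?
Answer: -4888139/5904570 ≈ -0.82786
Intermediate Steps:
-2081/(-2170) - 4862/2721 = -2081*(-1/2170) - 4862*1/2721 = 2081/2170 - 4862/2721 = -4888139/5904570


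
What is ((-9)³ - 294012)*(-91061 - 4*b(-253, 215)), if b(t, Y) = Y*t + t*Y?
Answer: -101420083359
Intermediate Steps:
b(t, Y) = 2*Y*t (b(t, Y) = Y*t + Y*t = 2*Y*t)
((-9)³ - 294012)*(-91061 - 4*b(-253, 215)) = ((-9)³ - 294012)*(-91061 - 8*215*(-253)) = (-729 - 294012)*(-91061 - 4*(-108790)) = -294741*(-91061 + 435160) = -294741*344099 = -101420083359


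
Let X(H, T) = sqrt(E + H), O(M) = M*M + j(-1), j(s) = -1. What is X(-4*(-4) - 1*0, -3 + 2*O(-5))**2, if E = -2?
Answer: 14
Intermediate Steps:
O(M) = -1 + M**2 (O(M) = M*M - 1 = M**2 - 1 = -1 + M**2)
X(H, T) = sqrt(-2 + H)
X(-4*(-4) - 1*0, -3 + 2*O(-5))**2 = (sqrt(-2 + (-4*(-4) - 1*0)))**2 = (sqrt(-2 + (16 + 0)))**2 = (sqrt(-2 + 16))**2 = (sqrt(14))**2 = 14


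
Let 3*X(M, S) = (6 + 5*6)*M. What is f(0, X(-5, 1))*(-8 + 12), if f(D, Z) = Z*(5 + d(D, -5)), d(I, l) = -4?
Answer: -240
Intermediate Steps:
X(M, S) = 12*M (X(M, S) = ((6 + 5*6)*M)/3 = ((6 + 30)*M)/3 = (36*M)/3 = 12*M)
f(D, Z) = Z (f(D, Z) = Z*(5 - 4) = Z*1 = Z)
f(0, X(-5, 1))*(-8 + 12) = (12*(-5))*(-8 + 12) = -60*4 = -240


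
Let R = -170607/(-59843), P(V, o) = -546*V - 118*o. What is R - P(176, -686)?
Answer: 906672371/59843 ≈ 15151.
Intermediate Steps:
R = 170607/59843 (R = -170607*(-1/59843) = 170607/59843 ≈ 2.8509)
R - P(176, -686) = 170607/59843 - (-546*176 - 118*(-686)) = 170607/59843 - (-96096 + 80948) = 170607/59843 - 1*(-15148) = 170607/59843 + 15148 = 906672371/59843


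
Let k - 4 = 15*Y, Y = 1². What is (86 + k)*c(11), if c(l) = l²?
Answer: 12705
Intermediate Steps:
Y = 1
k = 19 (k = 4 + 15*1 = 4 + 15 = 19)
(86 + k)*c(11) = (86 + 19)*11² = 105*121 = 12705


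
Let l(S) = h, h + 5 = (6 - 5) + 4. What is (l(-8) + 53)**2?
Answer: 2809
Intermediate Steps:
h = 0 (h = -5 + ((6 - 5) + 4) = -5 + (1 + 4) = -5 + 5 = 0)
l(S) = 0
(l(-8) + 53)**2 = (0 + 53)**2 = 53**2 = 2809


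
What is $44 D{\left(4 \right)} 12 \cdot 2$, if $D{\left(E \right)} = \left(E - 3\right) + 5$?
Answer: $6336$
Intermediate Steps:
$D{\left(E \right)} = 2 + E$ ($D{\left(E \right)} = \left(-3 + E\right) + 5 = 2 + E$)
$44 D{\left(4 \right)} 12 \cdot 2 = 44 \left(2 + 4\right) 12 \cdot 2 = 44 \cdot 6 \cdot 24 = 264 \cdot 24 = 6336$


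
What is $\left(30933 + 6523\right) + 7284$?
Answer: $44740$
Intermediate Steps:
$\left(30933 + 6523\right) + 7284 = 37456 + 7284 = 44740$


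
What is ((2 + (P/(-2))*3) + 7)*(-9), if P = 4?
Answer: -27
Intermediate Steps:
((2 + (P/(-2))*3) + 7)*(-9) = ((2 + (4/(-2))*3) + 7)*(-9) = ((2 + (4*(-½))*3) + 7)*(-9) = ((2 - 2*3) + 7)*(-9) = ((2 - 6) + 7)*(-9) = (-4 + 7)*(-9) = 3*(-9) = -27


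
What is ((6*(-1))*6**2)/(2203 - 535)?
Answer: -18/139 ≈ -0.12950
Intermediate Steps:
((6*(-1))*6**2)/(2203 - 535) = -6*36/1668 = -216*1/1668 = -18/139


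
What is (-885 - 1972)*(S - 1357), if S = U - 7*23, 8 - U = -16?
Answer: 4268358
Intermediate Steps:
U = 24 (U = 8 - 1*(-16) = 8 + 16 = 24)
S = -137 (S = 24 - 7*23 = 24 - 161 = -137)
(-885 - 1972)*(S - 1357) = (-885 - 1972)*(-137 - 1357) = -2857*(-1494) = 4268358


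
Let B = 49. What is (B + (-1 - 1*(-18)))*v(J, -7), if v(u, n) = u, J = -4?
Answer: -264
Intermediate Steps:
(B + (-1 - 1*(-18)))*v(J, -7) = (49 + (-1 - 1*(-18)))*(-4) = (49 + (-1 + 18))*(-4) = (49 + 17)*(-4) = 66*(-4) = -264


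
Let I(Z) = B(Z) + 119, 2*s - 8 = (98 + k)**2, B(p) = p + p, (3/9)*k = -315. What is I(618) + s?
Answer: 720127/2 ≈ 3.6006e+5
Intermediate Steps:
k = -945 (k = 3*(-315) = -945)
B(p) = 2*p
s = 717417/2 (s = 4 + (98 - 945)**2/2 = 4 + (1/2)*(-847)**2 = 4 + (1/2)*717409 = 4 + 717409/2 = 717417/2 ≈ 3.5871e+5)
I(Z) = 119 + 2*Z (I(Z) = 2*Z + 119 = 119 + 2*Z)
I(618) + s = (119 + 2*618) + 717417/2 = (119 + 1236) + 717417/2 = 1355 + 717417/2 = 720127/2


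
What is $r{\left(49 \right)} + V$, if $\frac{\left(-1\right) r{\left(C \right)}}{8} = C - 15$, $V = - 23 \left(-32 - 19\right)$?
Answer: $901$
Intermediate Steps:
$V = 1173$ ($V = \left(-23\right) \left(-51\right) = 1173$)
$r{\left(C \right)} = 120 - 8 C$ ($r{\left(C \right)} = - 8 \left(C - 15\right) = - 8 \left(-15 + C\right) = 120 - 8 C$)
$r{\left(49 \right)} + V = \left(120 - 392\right) + 1173 = -272 + 1173 = 901$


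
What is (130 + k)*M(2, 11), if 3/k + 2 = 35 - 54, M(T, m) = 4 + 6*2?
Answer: 14544/7 ≈ 2077.7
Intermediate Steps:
M(T, m) = 16 (M(T, m) = 4 + 12 = 16)
k = -1/7 (k = 3/(-2 + (35 - 54)) = 3/(-2 - 19) = 3/(-21) = 3*(-1/21) = -1/7 ≈ -0.14286)
(130 + k)*M(2, 11) = (130 - 1/7)*16 = (909/7)*16 = 14544/7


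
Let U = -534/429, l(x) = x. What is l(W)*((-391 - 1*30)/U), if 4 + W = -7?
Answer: -662233/178 ≈ -3720.4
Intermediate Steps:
W = -11 (W = -4 - 7 = -11)
U = -178/143 (U = -534*1/429 = -178/143 ≈ -1.2448)
l(W)*((-391 - 1*30)/U) = -11*(-391 - 1*30)/(-178/143) = -11*(-391 - 30)*(-143)/178 = -(-4631)*(-143)/178 = -11*60203/178 = -662233/178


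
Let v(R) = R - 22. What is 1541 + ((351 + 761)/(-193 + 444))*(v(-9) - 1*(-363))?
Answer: 755975/251 ≈ 3011.9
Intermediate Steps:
v(R) = -22 + R
1541 + ((351 + 761)/(-193 + 444))*(v(-9) - 1*(-363)) = 1541 + ((351 + 761)/(-193 + 444))*((-22 - 9) - 1*(-363)) = 1541 + (1112/251)*(-31 + 363) = 1541 + (1112*(1/251))*332 = 1541 + (1112/251)*332 = 1541 + 369184/251 = 755975/251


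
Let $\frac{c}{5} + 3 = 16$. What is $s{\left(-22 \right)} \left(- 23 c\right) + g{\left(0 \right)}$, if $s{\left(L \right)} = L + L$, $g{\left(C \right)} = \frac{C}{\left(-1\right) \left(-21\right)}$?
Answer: $65780$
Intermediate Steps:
$c = 65$ ($c = -15 + 5 \cdot 16 = -15 + 80 = 65$)
$g{\left(C \right)} = \frac{C}{21}$
$s{\left(L \right)} = 2 L$
$s{\left(-22 \right)} \left(- 23 c\right) + g{\left(0 \right)} = 2 \left(-22\right) \left(\left(-23\right) 65\right) + \frac{1}{21} \cdot 0 = \left(-44\right) \left(-1495\right) + 0 = 65780 + 0 = 65780$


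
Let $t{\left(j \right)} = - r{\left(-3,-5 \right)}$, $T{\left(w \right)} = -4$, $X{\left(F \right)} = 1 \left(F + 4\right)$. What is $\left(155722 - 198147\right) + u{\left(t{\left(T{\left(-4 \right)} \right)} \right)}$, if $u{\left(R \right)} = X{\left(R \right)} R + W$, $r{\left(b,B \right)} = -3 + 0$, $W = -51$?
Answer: $-42455$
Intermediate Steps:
$X{\left(F \right)} = 4 + F$ ($X{\left(F \right)} = 1 \left(4 + F\right) = 4 + F$)
$r{\left(b,B \right)} = -3$
$t{\left(j \right)} = 3$ ($t{\left(j \right)} = \left(-1\right) \left(-3\right) = 3$)
$u{\left(R \right)} = -51 + R \left(4 + R\right)$ ($u{\left(R \right)} = \left(4 + R\right) R - 51 = R \left(4 + R\right) - 51 = -51 + R \left(4 + R\right)$)
$\left(155722 - 198147\right) + u{\left(t{\left(T{\left(-4 \right)} \right)} \right)} = \left(155722 - 198147\right) - \left(51 - 3 \left(4 + 3\right)\right) = -42425 + \left(-51 + 3 \cdot 7\right) = -42425 + \left(-51 + 21\right) = -42425 - 30 = -42455$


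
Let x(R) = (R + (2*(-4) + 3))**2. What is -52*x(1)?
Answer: -832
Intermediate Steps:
x(R) = (-5 + R)**2 (x(R) = (R + (-8 + 3))**2 = (R - 5)**2 = (-5 + R)**2)
-52*x(1) = -52*(-5 + 1)**2 = -52*(-4)**2 = -52*16 = -832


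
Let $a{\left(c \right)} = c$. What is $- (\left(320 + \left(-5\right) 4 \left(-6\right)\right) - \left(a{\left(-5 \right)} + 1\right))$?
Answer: $-444$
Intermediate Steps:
$- (\left(320 + \left(-5\right) 4 \left(-6\right)\right) - \left(a{\left(-5 \right)} + 1\right)) = - (\left(320 + \left(-5\right) 4 \left(-6\right)\right) - \left(-5 + 1\right)) = - (\left(320 - -120\right) - -4) = - (\left(320 + 120\right) + 4) = - (440 + 4) = \left(-1\right) 444 = -444$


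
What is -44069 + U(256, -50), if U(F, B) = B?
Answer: -44119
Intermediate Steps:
-44069 + U(256, -50) = -44069 - 50 = -44119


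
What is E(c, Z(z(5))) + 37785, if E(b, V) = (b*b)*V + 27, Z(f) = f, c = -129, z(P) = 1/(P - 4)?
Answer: 54453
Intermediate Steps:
z(P) = 1/(-4 + P)
E(b, V) = 27 + V*b² (E(b, V) = b²*V + 27 = V*b² + 27 = 27 + V*b²)
E(c, Z(z(5))) + 37785 = (27 + (-129)²/(-4 + 5)) + 37785 = (27 + 16641/1) + 37785 = (27 + 1*16641) + 37785 = (27 + 16641) + 37785 = 16668 + 37785 = 54453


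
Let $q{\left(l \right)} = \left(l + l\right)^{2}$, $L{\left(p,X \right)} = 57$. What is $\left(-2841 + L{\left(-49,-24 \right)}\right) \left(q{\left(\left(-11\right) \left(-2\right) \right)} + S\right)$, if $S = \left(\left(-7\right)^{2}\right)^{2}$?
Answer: $-12074208$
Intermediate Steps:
$q{\left(l \right)} = 4 l^{2}$ ($q{\left(l \right)} = \left(2 l\right)^{2} = 4 l^{2}$)
$S = 2401$ ($S = 49^{2} = 2401$)
$\left(-2841 + L{\left(-49,-24 \right)}\right) \left(q{\left(\left(-11\right) \left(-2\right) \right)} + S\right) = \left(-2841 + 57\right) \left(4 \left(\left(-11\right) \left(-2\right)\right)^{2} + 2401\right) = - 2784 \left(4 \cdot 22^{2} + 2401\right) = - 2784 \left(4 \cdot 484 + 2401\right) = - 2784 \left(1936 + 2401\right) = \left(-2784\right) 4337 = -12074208$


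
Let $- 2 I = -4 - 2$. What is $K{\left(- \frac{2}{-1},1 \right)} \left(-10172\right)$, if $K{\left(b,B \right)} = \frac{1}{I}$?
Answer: $- \frac{10172}{3} \approx -3390.7$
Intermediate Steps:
$I = 3$ ($I = - \frac{-4 - 2}{2} = \left(- \frac{1}{2}\right) \left(-6\right) = 3$)
$K{\left(b,B \right)} = \frac{1}{3}$
$K{\left(- \frac{2}{-1},1 \right)} \left(-10172\right) = \frac{1}{3} \left(-10172\right) = - \frac{10172}{3}$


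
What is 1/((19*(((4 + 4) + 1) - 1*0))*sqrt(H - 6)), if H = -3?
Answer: -I/513 ≈ -0.0019493*I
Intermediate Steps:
1/((19*(((4 + 4) + 1) - 1*0))*sqrt(H - 6)) = 1/((19*(((4 + 4) + 1) - 1*0))*sqrt(-3 - 6)) = 1/((19*((8 + 1) + 0))*sqrt(-9)) = 1/((19*(9 + 0))*(3*I)) = 1/((19*9)*(3*I)) = 1/(171*(3*I)) = 1/(513*I) = -I/513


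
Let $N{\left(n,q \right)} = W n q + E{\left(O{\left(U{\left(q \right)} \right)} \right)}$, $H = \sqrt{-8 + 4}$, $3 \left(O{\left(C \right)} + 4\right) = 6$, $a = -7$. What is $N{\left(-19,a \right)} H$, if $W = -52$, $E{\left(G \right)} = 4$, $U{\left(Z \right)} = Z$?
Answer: $- 13824 i \approx - 13824.0 i$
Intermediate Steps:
$O{\left(C \right)} = -2$ ($O{\left(C \right)} = -4 + \frac{1}{3} \cdot 6 = -4 + 2 = -2$)
$H = 2 i$ ($H = \sqrt{-4} = 2 i \approx 2.0 i$)
$N{\left(n,q \right)} = 4 - 52 n q$ ($N{\left(n,q \right)} = - 52 n q + 4 = 4 - 52 n q$)
$N{\left(-19,a \right)} H = \left(4 - \left(-988\right) \left(-7\right)\right) 2 i = \left(4 - 6916\right) 2 i = - 6912 \cdot 2 i = - 13824 i$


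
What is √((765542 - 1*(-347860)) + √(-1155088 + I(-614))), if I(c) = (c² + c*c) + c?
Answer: √(1113402 + 17*I*√1390) ≈ 1055.2 + 0.3*I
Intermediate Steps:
I(c) = c + 2*c² (I(c) = (c² + c²) + c = 2*c² + c = c + 2*c²)
√((765542 - 1*(-347860)) + √(-1155088 + I(-614))) = √((765542 - 1*(-347860)) + √(-1155088 - 614*(1 + 2*(-614)))) = √((765542 + 347860) + √(-1155088 - 614*(1 - 1228))) = √(1113402 + √(-1155088 - 614*(-1227))) = √(1113402 + √(-1155088 + 753378)) = √(1113402 + √(-401710)) = √(1113402 + 17*I*√1390)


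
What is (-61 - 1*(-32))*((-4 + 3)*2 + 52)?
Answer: -1450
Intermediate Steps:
(-61 - 1*(-32))*((-4 + 3)*2 + 52) = (-61 + 32)*(-1*2 + 52) = -29*(-2 + 52) = -29*50 = -1450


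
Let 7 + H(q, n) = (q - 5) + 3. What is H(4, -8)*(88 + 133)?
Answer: -1105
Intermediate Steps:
H(q, n) = -9 + q (H(q, n) = -7 + ((q - 5) + 3) = -7 + ((-5 + q) + 3) = -7 + (-2 + q) = -9 + q)
H(4, -8)*(88 + 133) = (-9 + 4)*(88 + 133) = -5*221 = -1105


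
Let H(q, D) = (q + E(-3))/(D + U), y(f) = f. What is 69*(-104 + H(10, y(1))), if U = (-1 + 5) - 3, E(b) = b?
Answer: -13869/2 ≈ -6934.5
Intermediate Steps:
U = 1 (U = 4 - 3 = 1)
H(q, D) = (-3 + q)/(1 + D) (H(q, D) = (q - 3)/(D + 1) = (-3 + q)/(1 + D))
69*(-104 + H(10, y(1))) = 69*(-104 + (-3 + 10)/(1 + 1)) = 69*(-104 + 7/2) = 69*(-201/2) = -13869/2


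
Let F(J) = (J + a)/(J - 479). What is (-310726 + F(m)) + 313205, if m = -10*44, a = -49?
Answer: 2278690/919 ≈ 2479.5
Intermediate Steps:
m = -440
F(J) = (-49 + J)/(-479 + J) (F(J) = (J - 49)/(J - 479) = (-49 + J)/(-479 + J))
(-310726 + F(m)) + 313205 = (-310726 + (-49 - 440)/(-479 - 440)) + 313205 = (-310726 - 489/(-919)) + 313205 = (-310726 - 1/919*(-489)) + 313205 = (-310726 + 489/919) + 313205 = -285556705/919 + 313205 = 2278690/919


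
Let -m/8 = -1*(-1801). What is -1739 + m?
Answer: -16147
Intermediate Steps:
m = -14408 (m = -(-8)*(-1801) = -8*1801 = -14408)
-1739 + m = -1739 - 14408 = -16147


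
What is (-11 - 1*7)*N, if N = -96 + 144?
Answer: -864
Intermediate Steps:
N = 48
(-11 - 1*7)*N = (-11 - 1*7)*48 = (-11 - 7)*48 = -18*48 = -864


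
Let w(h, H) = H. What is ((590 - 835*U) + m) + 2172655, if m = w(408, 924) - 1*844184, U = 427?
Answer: 973440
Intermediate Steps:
m = -843260 (m = 924 - 1*844184 = 924 - 844184 = -843260)
((590 - 835*U) + m) + 2172655 = ((590 - 835*427) - 843260) + 2172655 = ((590 - 356545) - 843260) + 2172655 = (-355955 - 843260) + 2172655 = -1199215 + 2172655 = 973440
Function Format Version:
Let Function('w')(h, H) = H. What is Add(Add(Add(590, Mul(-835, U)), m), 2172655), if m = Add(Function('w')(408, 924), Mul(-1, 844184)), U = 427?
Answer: 973440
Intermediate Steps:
m = -843260 (m = Add(924, Mul(-1, 844184)) = Add(924, -844184) = -843260)
Add(Add(Add(590, Mul(-835, U)), m), 2172655) = Add(Add(Add(590, Mul(-835, 427)), -843260), 2172655) = Add(Add(Add(590, -356545), -843260), 2172655) = Add(Add(-355955, -843260), 2172655) = Add(-1199215, 2172655) = 973440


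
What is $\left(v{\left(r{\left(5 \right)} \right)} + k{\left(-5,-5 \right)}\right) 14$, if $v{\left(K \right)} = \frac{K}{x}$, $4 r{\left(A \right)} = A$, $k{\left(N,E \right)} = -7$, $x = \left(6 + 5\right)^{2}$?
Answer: $- \frac{23681}{242} \approx -97.855$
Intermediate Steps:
$x = 121$ ($x = 11^{2} = 121$)
$r{\left(A \right)} = \frac{A}{4}$
$v{\left(K \right)} = \frac{K}{121}$
$\left(v{\left(r{\left(5 \right)} \right)} + k{\left(-5,-5 \right)}\right) 14 = \left(\frac{\frac{1}{4} \cdot 5}{121} - 7\right) 14 = \left(\frac{1}{121} \cdot \frac{5}{4} - 7\right) 14 = \left(\frac{5}{484} - 7\right) 14 = \left(- \frac{3383}{484}\right) 14 = - \frac{23681}{242}$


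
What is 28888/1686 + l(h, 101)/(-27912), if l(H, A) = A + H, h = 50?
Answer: 44781515/2614424 ≈ 17.129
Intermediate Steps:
28888/1686 + l(h, 101)/(-27912) = 28888/1686 + (101 + 50)/(-27912) = 28888*(1/1686) + 151*(-1/27912) = 14444/843 - 151/27912 = 44781515/2614424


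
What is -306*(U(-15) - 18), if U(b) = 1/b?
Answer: 27642/5 ≈ 5528.4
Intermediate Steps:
-306*(U(-15) - 18) = -306*(1/(-15) - 18) = -306*(-1/15 - 18) = -306*(-271/15) = 27642/5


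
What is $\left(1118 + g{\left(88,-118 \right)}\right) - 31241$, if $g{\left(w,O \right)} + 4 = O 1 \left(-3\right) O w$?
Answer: $-3706063$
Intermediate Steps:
$g{\left(w,O \right)} = -4 - 3 w O^{2}$ ($g{\left(w,O \right)} = -4 + O 1 \left(-3\right) O w = -4 + O \left(- 3 O\right) w = -4 + - 3 O^{2} w = -4 - 3 w O^{2}$)
$\left(1118 + g{\left(88,-118 \right)}\right) - 31241 = \left(1118 - \left(4 + 264 \left(-118\right)^{2}\right)\right) - 31241 = \left(1118 - \left(4 + 264 \cdot 13924\right)\right) - 31241 = \left(1118 - 3675940\right) - 31241 = -3674822 - 31241 = -3706063$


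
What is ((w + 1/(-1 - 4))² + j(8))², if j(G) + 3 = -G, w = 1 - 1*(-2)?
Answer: 6241/625 ≈ 9.9856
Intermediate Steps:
w = 3 (w = 1 + 2 = 3)
j(G) = -3 - G
((w + 1/(-1 - 4))² + j(8))² = ((3 + 1/(-1 - 4))² + (-3 - 1*8))² = ((3 + 1/(-5))² + (-3 - 8))² = ((3 - ⅕)² - 11)² = ((14/5)² - 11)² = (196/25 - 11)² = (-79/25)² = 6241/625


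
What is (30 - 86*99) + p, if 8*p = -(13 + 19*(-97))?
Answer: -33021/4 ≈ -8255.3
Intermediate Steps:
p = 915/4 (p = (-(13 + 19*(-97)))/8 = (-(13 - 1843))/8 = (-1*(-1830))/8 = (⅛)*1830 = 915/4 ≈ 228.75)
(30 - 86*99) + p = (30 - 86*99) + 915/4 = (30 - 8514) + 915/4 = -8484 + 915/4 = -33021/4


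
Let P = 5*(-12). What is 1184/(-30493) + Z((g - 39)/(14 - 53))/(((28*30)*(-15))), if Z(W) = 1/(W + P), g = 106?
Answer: -11969133191/308265934200 ≈ -0.038827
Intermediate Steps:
P = -60
Z(W) = 1/(-60 + W) (Z(W) = 1/(W - 60) = 1/(-60 + W))
1184/(-30493) + Z((g - 39)/(14 - 53))/(((28*30)*(-15))) = 1184/(-30493) + 1/((-60 + (106 - 39)/(14 - 53))*(((28*30)*(-15)))) = 1184*(-1/30493) + 1/((-60 + 67/(-39))*((840*(-15)))) = -1184/30493 + 1/((-60 + 67*(-1/39))*(-12600)) = -1184/30493 - 1/12600/(-60 - 67/39) = -1184/30493 - 1/12600/(-2407/39) = -1184/30493 - 39/2407*(-1/12600) = -1184/30493 + 13/10109400 = -11969133191/308265934200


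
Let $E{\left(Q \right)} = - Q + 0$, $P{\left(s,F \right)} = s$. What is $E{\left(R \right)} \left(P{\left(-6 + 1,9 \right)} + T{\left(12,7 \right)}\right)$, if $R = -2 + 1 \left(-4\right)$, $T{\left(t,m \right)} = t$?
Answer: $42$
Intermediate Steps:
$R = -6$ ($R = -2 - 4 = -6$)
$E{\left(Q \right)} = - Q$
$E{\left(R \right)} \left(P{\left(-6 + 1,9 \right)} + T{\left(12,7 \right)}\right) = \left(-1\right) \left(-6\right) \left(\left(-6 + 1\right) + 12\right) = 6 \left(-5 + 12\right) = 6 \cdot 7 = 42$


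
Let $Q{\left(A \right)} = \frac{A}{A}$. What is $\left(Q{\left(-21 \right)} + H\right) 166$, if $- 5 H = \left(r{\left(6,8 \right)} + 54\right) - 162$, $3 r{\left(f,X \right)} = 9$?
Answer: $3652$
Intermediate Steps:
$r{\left(f,X \right)} = 3$ ($r{\left(f,X \right)} = \frac{1}{3} \cdot 9 = 3$)
$Q{\left(A \right)} = 1$
$H = 21$ ($H = - \frac{\left(3 + 54\right) - 162}{5} = - \frac{57 - 162}{5} = \left(- \frac{1}{5}\right) \left(-105\right) = 21$)
$\left(Q{\left(-21 \right)} + H\right) 166 = \left(1 + 21\right) 166 = 22 \cdot 166 = 3652$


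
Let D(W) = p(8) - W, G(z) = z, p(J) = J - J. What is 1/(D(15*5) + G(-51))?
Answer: -1/126 ≈ -0.0079365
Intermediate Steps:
p(J) = 0
D(W) = -W (D(W) = 0 - W = -W)
1/(D(15*5) + G(-51)) = 1/(-15*5 - 51) = 1/(-1*75 - 51) = 1/(-75 - 51) = 1/(-126) = -1/126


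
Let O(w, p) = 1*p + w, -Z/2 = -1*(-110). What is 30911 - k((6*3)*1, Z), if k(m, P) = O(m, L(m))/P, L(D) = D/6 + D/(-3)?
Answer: 1360087/44 ≈ 30911.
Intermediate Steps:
L(D) = -D/6 (L(D) = D*(1/6) + D*(-1/3) = D/6 - D/3 = -D/6)
Z = -220 (Z = -(-2)*(-110) = -2*110 = -220)
O(w, p) = p + w
k(m, P) = 5*m/(6*P) (k(m, P) = (-m/6 + m)/P = (5*m/6)/P = 5*m/(6*P))
30911 - k((6*3)*1, Z) = 30911 - 5*(6*3)*1/(6*(-220)) = 30911 - 5*18*1*(-1)/(6*220) = 30911 - 5*18*(-1)/(6*220) = 30911 - 1*(-3/44) = 30911 + 3/44 = 1360087/44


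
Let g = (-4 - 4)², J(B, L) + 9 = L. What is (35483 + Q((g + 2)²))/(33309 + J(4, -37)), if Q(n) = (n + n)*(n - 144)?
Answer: 36730427/33263 ≈ 1104.2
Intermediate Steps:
J(B, L) = -9 + L
g = 64 (g = (-8)² = 64)
Q(n) = 2*n*(-144 + n) (Q(n) = (2*n)*(-144 + n) = 2*n*(-144 + n))
(35483 + Q((g + 2)²))/(33309 + J(4, -37)) = (35483 + 2*(64 + 2)²*(-144 + (64 + 2)²))/(33309 + (-9 - 37)) = (35483 + 2*66²*(-144 + 66²))/(33309 - 46) = (35483 + 2*4356*(-144 + 4356))/33263 = (35483 + 2*4356*4212)*(1/33263) = (35483 + 36694944)*(1/33263) = 36730427*(1/33263) = 36730427/33263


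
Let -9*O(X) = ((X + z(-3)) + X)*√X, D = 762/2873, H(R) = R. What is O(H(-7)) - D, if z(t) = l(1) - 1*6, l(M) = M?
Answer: -762/2873 + 19*I*√7/9 ≈ -0.26523 + 5.5855*I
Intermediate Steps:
D = 762/2873 (D = 762*(1/2873) = 762/2873 ≈ 0.26523)
z(t) = -5 (z(t) = 1 - 1*6 = 1 - 6 = -5)
O(X) = -√X*(-5 + 2*X)/9 (O(X) = -((X - 5) + X)*√X/9 = -((-5 + X) + X)*√X/9 = -(-5 + 2*X)*√X/9 = -√X*(-5 + 2*X)/9)
O(H(-7)) - D = √(-7)*(5 - 2*(-7))/9 - 1*762/2873 = (I*√7)*(5 + 14)/9 - 762/2873 = (⅑)*(I*√7)*19 - 762/2873 = 19*I*√7/9 - 762/2873 = -762/2873 + 19*I*√7/9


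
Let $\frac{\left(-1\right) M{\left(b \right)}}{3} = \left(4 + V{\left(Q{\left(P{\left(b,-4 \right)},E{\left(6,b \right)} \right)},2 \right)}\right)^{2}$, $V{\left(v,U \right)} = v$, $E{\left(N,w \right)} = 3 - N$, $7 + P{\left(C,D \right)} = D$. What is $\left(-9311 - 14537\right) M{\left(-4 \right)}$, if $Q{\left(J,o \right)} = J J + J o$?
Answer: $1786024416$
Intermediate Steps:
$P{\left(C,D \right)} = -7 + D$
$Q{\left(J,o \right)} = J^{2} + J o$
$M{\left(b \right)} = -74892$ ($M{\left(b \right)} = - 3 \left(4 + \left(-7 - 4\right) \left(\left(-7 - 4\right) + \left(3 - 6\right)\right)\right)^{2} = - 3 \left(4 - 11 \left(-11 + \left(3 - 6\right)\right)\right)^{2} = - 3 \left(4 - 11 \left(-11 - 3\right)\right)^{2} = - 3 \left(4 - -154\right)^{2} = - 3 \left(4 + 154\right)^{2} = - 3 \cdot 158^{2} = \left(-3\right) 24964 = -74892$)
$\left(-9311 - 14537\right) M{\left(-4 \right)} = \left(-9311 - 14537\right) \left(-74892\right) = \left(-23848\right) \left(-74892\right) = 1786024416$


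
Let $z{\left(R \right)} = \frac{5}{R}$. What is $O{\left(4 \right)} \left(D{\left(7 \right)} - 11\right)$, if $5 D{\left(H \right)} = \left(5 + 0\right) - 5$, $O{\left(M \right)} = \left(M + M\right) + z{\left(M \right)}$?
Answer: $- \frac{407}{4} \approx -101.75$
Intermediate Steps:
$O{\left(M \right)} = 2 M + \frac{5}{M}$ ($O{\left(M \right)} = \left(M + M\right) + \frac{5}{M} = 2 M + \frac{5}{M}$)
$D{\left(H \right)} = 0$ ($D{\left(H \right)} = \frac{\left(5 + 0\right) - 5}{5} = \frac{5 - 5}{5} = \frac{1}{5} \cdot 0 = 0$)
$O{\left(4 \right)} \left(D{\left(7 \right)} - 11\right) = \left(2 \cdot 4 + \frac{5}{4}\right) \left(0 - 11\right) = \left(8 + 5 \cdot \frac{1}{4}\right) \left(-11\right) = \left(8 + \frac{5}{4}\right) \left(-11\right) = \frac{37}{4} \left(-11\right) = - \frac{407}{4}$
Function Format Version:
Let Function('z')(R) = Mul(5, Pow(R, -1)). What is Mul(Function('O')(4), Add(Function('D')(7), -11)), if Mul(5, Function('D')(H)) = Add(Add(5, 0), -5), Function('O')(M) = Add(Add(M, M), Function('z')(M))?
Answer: Rational(-407, 4) ≈ -101.75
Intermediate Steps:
Function('O')(M) = Add(Mul(2, M), Mul(5, Pow(M, -1))) (Function('O')(M) = Add(Add(M, M), Mul(5, Pow(M, -1))) = Add(Mul(2, M), Mul(5, Pow(M, -1))))
Function('D')(H) = 0 (Function('D')(H) = Mul(Rational(1, 5), Add(Add(5, 0), -5)) = Mul(Rational(1, 5), Add(5, -5)) = Mul(Rational(1, 5), 0) = 0)
Mul(Function('O')(4), Add(Function('D')(7), -11)) = Mul(Add(Mul(2, 4), Mul(5, Pow(4, -1))), Add(0, -11)) = Mul(Add(8, Mul(5, Rational(1, 4))), -11) = Mul(Add(8, Rational(5, 4)), -11) = Mul(Rational(37, 4), -11) = Rational(-407, 4)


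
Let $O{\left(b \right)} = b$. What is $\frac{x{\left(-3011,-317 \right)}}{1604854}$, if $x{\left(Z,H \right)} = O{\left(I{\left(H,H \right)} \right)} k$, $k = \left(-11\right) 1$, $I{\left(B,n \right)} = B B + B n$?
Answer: $- \frac{1105379}{802427} \approx -1.3775$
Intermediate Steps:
$I{\left(B,n \right)} = B^{2} + B n$
$k = -11$
$x{\left(Z,H \right)} = - 22 H^{2}$ ($x{\left(Z,H \right)} = H \left(H + H\right) \left(-11\right) = H 2 H \left(-11\right) = 2 H^{2} \left(-11\right) = - 22 H^{2}$)
$\frac{x{\left(-3011,-317 \right)}}{1604854} = \frac{\left(-22\right) \left(-317\right)^{2}}{1604854} = \left(-22\right) 100489 \cdot \frac{1}{1604854} = \left(-2210758\right) \frac{1}{1604854} = - \frac{1105379}{802427}$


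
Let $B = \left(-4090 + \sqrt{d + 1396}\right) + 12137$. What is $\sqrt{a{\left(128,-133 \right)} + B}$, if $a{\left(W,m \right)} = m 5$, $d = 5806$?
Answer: $\sqrt{7382 + \sqrt{7202}} \approx 86.411$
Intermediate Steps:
$a{\left(W,m \right)} = 5 m$
$B = 8047 + \sqrt{7202}$ ($B = \left(-4090 + \sqrt{5806 + 1396}\right) + 12137 = \left(-4090 + \sqrt{7202}\right) + 12137 = 8047 + \sqrt{7202} \approx 8131.9$)
$\sqrt{a{\left(128,-133 \right)} + B} = \sqrt{5 \left(-133\right) + \left(8047 + \sqrt{7202}\right)} = \sqrt{-665 + \left(8047 + \sqrt{7202}\right)} = \sqrt{7382 + \sqrt{7202}}$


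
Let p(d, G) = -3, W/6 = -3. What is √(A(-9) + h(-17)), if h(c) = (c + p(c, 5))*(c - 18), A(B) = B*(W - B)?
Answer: √781 ≈ 27.946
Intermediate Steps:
W = -18 (W = 6*(-3) = -18)
A(B) = B*(-18 - B)
h(c) = (-18 + c)*(-3 + c) (h(c) = (c - 3)*(c - 18) = (-3 + c)*(-18 + c) = (-18 + c)*(-3 + c))
√(A(-9) + h(-17)) = √(-1*(-9)*(18 - 9) + (54 + (-17)² - 21*(-17))) = √(-1*(-9)*9 + (54 + 289 + 357)) = √(81 + 700) = √781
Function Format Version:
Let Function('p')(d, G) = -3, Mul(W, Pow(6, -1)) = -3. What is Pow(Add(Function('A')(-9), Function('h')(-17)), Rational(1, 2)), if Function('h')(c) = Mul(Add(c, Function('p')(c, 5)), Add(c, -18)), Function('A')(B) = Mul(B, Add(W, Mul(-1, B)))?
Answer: Pow(781, Rational(1, 2)) ≈ 27.946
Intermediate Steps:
W = -18 (W = Mul(6, -3) = -18)
Function('A')(B) = Mul(B, Add(-18, Mul(-1, B)))
Function('h')(c) = Mul(Add(-18, c), Add(-3, c)) (Function('h')(c) = Mul(Add(c, -3), Add(c, -18)) = Mul(Add(-3, c), Add(-18, c)) = Mul(Add(-18, c), Add(-3, c)))
Pow(Add(Function('A')(-9), Function('h')(-17)), Rational(1, 2)) = Pow(Add(Mul(-1, -9, Add(18, -9)), Add(54, Pow(-17, 2), Mul(-21, -17))), Rational(1, 2)) = Pow(Add(Mul(-1, -9, 9), Add(54, 289, 357)), Rational(1, 2)) = Pow(Add(81, 700), Rational(1, 2)) = Pow(781, Rational(1, 2))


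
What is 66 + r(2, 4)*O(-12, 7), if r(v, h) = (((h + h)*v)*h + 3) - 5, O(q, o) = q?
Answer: -678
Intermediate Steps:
r(v, h) = -2 + 2*v*h² (r(v, h) = (((2*h)*v)*h + 3) - 5 = ((2*h*v)*h + 3) - 5 = (2*v*h² + 3) - 5 = (3 + 2*v*h²) - 5 = -2 + 2*v*h²)
66 + r(2, 4)*O(-12, 7) = 66 + (-2 + 2*2*4²)*(-12) = 66 + (-2 + 2*2*16)*(-12) = 66 + (-2 + 64)*(-12) = 66 + 62*(-12) = 66 - 744 = -678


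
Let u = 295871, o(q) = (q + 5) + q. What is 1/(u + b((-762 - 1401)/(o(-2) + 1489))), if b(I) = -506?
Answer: 1/295365 ≈ 3.3856e-6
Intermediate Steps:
o(q) = 5 + 2*q (o(q) = (5 + q) + q = 5 + 2*q)
1/(u + b((-762 - 1401)/(o(-2) + 1489))) = 1/(295871 - 506) = 1/295365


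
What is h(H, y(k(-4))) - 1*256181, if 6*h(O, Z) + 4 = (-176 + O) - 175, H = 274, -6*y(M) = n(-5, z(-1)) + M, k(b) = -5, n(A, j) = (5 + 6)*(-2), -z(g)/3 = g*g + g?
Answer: -512389/2 ≈ -2.5619e+5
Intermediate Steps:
z(g) = -3*g - 3*g**2 (z(g) = -3*(g*g + g) = -3*(g**2 + g) = -3*(g + g**2) = -3*g - 3*g**2)
n(A, j) = -22 (n(A, j) = 11*(-2) = -22)
y(M) = 11/3 - M/6 (y(M) = -(-22 + M)/6 = 11/3 - M/6)
h(O, Z) = -355/6 + O/6 (h(O, Z) = -2/3 + ((-176 + O) - 175)/6 = -2/3 + (-351 + O)/6 = -2/3 + (-117/2 + O/6) = -355/6 + O/6)
h(H, y(k(-4))) - 1*256181 = (-355/6 + (1/6)*274) - 1*256181 = (-355/6 + 137/3) - 256181 = -27/2 - 256181 = -512389/2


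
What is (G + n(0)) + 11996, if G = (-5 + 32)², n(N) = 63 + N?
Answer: 12788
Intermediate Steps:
G = 729 (G = 27² = 729)
(G + n(0)) + 11996 = (729 + (63 + 0)) + 11996 = (729 + 63) + 11996 = 792 + 11996 = 12788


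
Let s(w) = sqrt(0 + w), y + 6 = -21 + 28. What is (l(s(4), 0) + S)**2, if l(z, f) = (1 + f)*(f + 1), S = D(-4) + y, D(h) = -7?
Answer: 25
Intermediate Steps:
y = 1 (y = -6 + (-21 + 28) = -6 + 7 = 1)
s(w) = sqrt(w)
S = -6 (S = -7 + 1 = -6)
l(z, f) = (1 + f)**2 (l(z, f) = (1 + f)*(1 + f) = (1 + f)**2)
(l(s(4), 0) + S)**2 = ((1 + 0)**2 - 6)**2 = (1**2 - 6)**2 = (1 - 6)**2 = (-5)**2 = 25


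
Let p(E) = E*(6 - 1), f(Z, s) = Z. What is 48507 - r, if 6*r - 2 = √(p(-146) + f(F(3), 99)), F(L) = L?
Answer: 145520/3 - I*√727/6 ≈ 48507.0 - 4.4938*I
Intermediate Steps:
p(E) = 5*E (p(E) = E*5 = 5*E)
r = ⅓ + I*√727/6 (r = ⅓ + √(5*(-146) + 3)/6 = ⅓ + √(-730 + 3)/6 = ⅓ + √(-727)/6 = ⅓ + (I*√727)/6 = ⅓ + I*√727/6 ≈ 0.33333 + 4.4938*I)
48507 - r = 48507 - (⅓ + I*√727/6) = 48507 + (-⅓ - I*√727/6) = 145520/3 - I*√727/6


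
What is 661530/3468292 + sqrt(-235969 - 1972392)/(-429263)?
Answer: 330765/1734146 - I*sqrt(2208361)/429263 ≈ 0.19074 - 0.0034619*I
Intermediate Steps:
661530/3468292 + sqrt(-235969 - 1972392)/(-429263) = 661530*(1/3468292) + sqrt(-2208361)*(-1/429263) = 330765/1734146 + (I*sqrt(2208361))*(-1/429263) = 330765/1734146 - I*sqrt(2208361)/429263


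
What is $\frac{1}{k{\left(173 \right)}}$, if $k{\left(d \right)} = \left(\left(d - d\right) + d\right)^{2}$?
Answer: $\frac{1}{29929} \approx 3.3412 \cdot 10^{-5}$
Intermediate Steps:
$k{\left(d \right)} = d^{2}$ ($k{\left(d \right)} = \left(0 + d\right)^{2} = d^{2}$)
$\frac{1}{k{\left(173 \right)}} = \frac{1}{173^{2}} = \frac{1}{29929}$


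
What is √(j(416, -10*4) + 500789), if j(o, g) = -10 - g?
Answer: 11*√4139 ≈ 707.69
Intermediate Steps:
√(j(416, -10*4) + 500789) = √((-10 - (-10)*4) + 500789) = √((-10 - 1*(-40)) + 500789) = √((-10 + 40) + 500789) = √(30 + 500789) = √500819 = 11*√4139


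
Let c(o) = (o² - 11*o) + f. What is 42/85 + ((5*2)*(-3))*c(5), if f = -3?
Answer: 84192/85 ≈ 990.49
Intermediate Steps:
c(o) = -3 + o² - 11*o (c(o) = (o² - 11*o) - 3 = -3 + o² - 11*o)
42/85 + ((5*2)*(-3))*c(5) = 42/85 + ((5*2)*(-3))*(-3 + 5² - 11*5) = 42*(1/85) + (10*(-3))*(-3 + 25 - 55) = 42/85 - 30*(-33) = 42/85 + 990 = 84192/85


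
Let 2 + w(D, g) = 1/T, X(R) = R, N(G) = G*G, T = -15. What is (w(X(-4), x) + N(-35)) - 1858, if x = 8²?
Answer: -9526/15 ≈ -635.07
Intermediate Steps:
N(G) = G²
x = 64
w(D, g) = -31/15 (w(D, g) = -2 + 1/(-15) = -2 - 1/15 = -31/15)
(w(X(-4), x) + N(-35)) - 1858 = (-31/15 + (-35)²) - 1858 = (-31/15 + 1225) - 1858 = 18344/15 - 1858 = -9526/15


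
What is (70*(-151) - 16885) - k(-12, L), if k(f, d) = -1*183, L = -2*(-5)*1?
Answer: -27272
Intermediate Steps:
L = 10 (L = 10*1 = 10)
k(f, d) = -183
(70*(-151) - 16885) - k(-12, L) = (70*(-151) - 16885) - 1*(-183) = (-10570 - 16885) + 183 = -27455 + 183 = -27272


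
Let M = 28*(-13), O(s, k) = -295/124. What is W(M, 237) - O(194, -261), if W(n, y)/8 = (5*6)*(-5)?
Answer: -148505/124 ≈ -1197.6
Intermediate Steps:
O(s, k) = -295/124 (O(s, k) = -295*1/124 = -295/124)
M = -364
W(n, y) = -1200 (W(n, y) = 8*((5*6)*(-5)) = 8*(30*(-5)) = 8*(-150) = -1200)
W(M, 237) - O(194, -261) = -1200 - 1*(-295/124) = -1200 + 295/124 = -148505/124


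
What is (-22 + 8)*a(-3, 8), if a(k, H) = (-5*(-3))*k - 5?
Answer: 700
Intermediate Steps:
a(k, H) = -5 + 15*k (a(k, H) = 15*k - 5 = -5 + 15*k)
(-22 + 8)*a(-3, 8) = (-22 + 8)*(-5 + 15*(-3)) = -14*(-5 - 45) = -14*(-50) = 700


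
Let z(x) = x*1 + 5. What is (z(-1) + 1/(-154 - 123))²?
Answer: 1225449/76729 ≈ 15.971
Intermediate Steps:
z(x) = 5 + x (z(x) = x + 5 = 5 + x)
(z(-1) + 1/(-154 - 123))² = ((5 - 1) + 1/(-154 - 123))² = (4 + 1/(-277))² = (4 - 1/277)² = (1107/277)² = 1225449/76729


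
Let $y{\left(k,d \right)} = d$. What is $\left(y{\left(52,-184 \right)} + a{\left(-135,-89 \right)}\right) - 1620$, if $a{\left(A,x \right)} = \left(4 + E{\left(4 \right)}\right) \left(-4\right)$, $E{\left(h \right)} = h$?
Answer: $-1836$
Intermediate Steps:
$a{\left(A,x \right)} = -32$ ($a{\left(A,x \right)} = \left(4 + 4\right) \left(-4\right) = 8 \left(-4\right) = -32$)
$\left(y{\left(52,-184 \right)} + a{\left(-135,-89 \right)}\right) - 1620 = \left(-184 - 32\right) - 1620 = -216 - 1620 = -1836$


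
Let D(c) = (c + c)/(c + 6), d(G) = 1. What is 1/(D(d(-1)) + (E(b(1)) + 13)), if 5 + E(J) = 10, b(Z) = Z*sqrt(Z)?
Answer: 7/128 ≈ 0.054688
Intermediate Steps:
b(Z) = Z**(3/2)
E(J) = 5 (E(J) = -5 + 10 = 5)
D(c) = 2*c/(6 + c) (D(c) = (2*c)/(6 + c) = 2*c/(6 + c))
1/(D(d(-1)) + (E(b(1)) + 13)) = 1/(2*1/(6 + 1) + (5 + 13)) = 1/(2*1/7 + 18) = 1/(2*1*(1/7) + 18) = 1/(2/7 + 18) = 1/(128/7) = 7/128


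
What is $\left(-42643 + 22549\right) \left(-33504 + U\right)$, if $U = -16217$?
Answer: $999093774$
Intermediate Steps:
$\left(-42643 + 22549\right) \left(-33504 + U\right) = \left(-42643 + 22549\right) \left(-33504 - 16217\right) = \left(-20094\right) \left(-49721\right) = 999093774$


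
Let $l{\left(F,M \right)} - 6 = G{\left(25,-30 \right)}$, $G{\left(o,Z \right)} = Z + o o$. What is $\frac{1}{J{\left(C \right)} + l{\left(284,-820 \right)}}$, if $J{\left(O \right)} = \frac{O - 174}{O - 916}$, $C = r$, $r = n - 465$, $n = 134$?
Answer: $\frac{1247}{749952} \approx 0.0016628$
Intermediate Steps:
$r = -331$ ($r = 134 - 465 = -331$)
$G{\left(o,Z \right)} = Z + o^{2}$
$l{\left(F,M \right)} = 601$ ($l{\left(F,M \right)} = 6 - \left(30 - 25^{2}\right) = 6 + \left(-30 + 625\right) = 6 + 595 = 601$)
$C = -331$
$J{\left(O \right)} = \frac{-174 + O}{-916 + O}$
$\frac{1}{J{\left(C \right)} + l{\left(284,-820 \right)}} = \frac{1}{\frac{-174 - 331}{-916 - 331} + 601} = \frac{1}{\frac{1}{-1247} \left(-505\right) + 601} = \frac{1}{\left(- \frac{1}{1247}\right) \left(-505\right) + 601} = \frac{1}{\frac{505}{1247} + 601} = \frac{1}{\frac{749952}{1247}} = \frac{1247}{749952}$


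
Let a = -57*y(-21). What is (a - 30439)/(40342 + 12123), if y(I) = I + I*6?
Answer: -4412/10493 ≈ -0.42047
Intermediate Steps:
y(I) = 7*I (y(I) = I + 6*I = 7*I)
a = 8379 (a = -399*(-21) = -57*(-147) = 8379)
(a - 30439)/(40342 + 12123) = (8379 - 30439)/(40342 + 12123) = -22060/52465 = -22060*1/52465 = -4412/10493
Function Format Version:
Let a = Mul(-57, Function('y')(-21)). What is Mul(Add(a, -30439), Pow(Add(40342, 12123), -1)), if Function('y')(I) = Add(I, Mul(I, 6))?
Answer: Rational(-4412, 10493) ≈ -0.42047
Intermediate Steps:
Function('y')(I) = Mul(7, I) (Function('y')(I) = Add(I, Mul(6, I)) = Mul(7, I))
a = 8379 (a = Mul(-57, Mul(7, -21)) = Mul(-57, -147) = 8379)
Mul(Add(a, -30439), Pow(Add(40342, 12123), -1)) = Mul(Add(8379, -30439), Pow(Add(40342, 12123), -1)) = Mul(-22060, Pow(52465, -1)) = Mul(-22060, Rational(1, 52465)) = Rational(-4412, 10493)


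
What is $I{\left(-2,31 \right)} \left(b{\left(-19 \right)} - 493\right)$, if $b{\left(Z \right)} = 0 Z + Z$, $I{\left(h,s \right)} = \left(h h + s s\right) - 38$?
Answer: $-474624$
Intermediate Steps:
$I{\left(h,s \right)} = -38 + h^{2} + s^{2}$ ($I{\left(h,s \right)} = \left(h^{2} + s^{2}\right) - 38 = -38 + h^{2} + s^{2}$)
$b{\left(Z \right)} = Z$ ($b{\left(Z \right)} = 0 + Z = Z$)
$I{\left(-2,31 \right)} \left(b{\left(-19 \right)} - 493\right) = \left(-38 + \left(-2\right)^{2} + 31^{2}\right) \left(-19 - 493\right) = \left(-38 + 4 + 961\right) \left(-512\right) = 927 \left(-512\right) = -474624$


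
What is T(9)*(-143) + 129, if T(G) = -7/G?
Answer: 2162/9 ≈ 240.22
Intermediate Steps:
T(9)*(-143) + 129 = -7/9*(-143) + 129 = 1001/9 + 129 = 2162/9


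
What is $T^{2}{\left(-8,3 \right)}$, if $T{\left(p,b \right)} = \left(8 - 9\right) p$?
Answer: $64$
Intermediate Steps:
$T{\left(p,b \right)} = - p$ ($T{\left(p,b \right)} = \left(8 - 9\right) p = - p$)
$T^{2}{\left(-8,3 \right)} = \left(\left(-1\right) \left(-8\right)\right)^{2} = 8^{2} = 64$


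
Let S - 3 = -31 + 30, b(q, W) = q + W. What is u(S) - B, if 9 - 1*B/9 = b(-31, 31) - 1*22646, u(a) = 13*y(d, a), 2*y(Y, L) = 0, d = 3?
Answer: -203895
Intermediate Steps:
y(Y, L) = 0 (y(Y, L) = (½)*0 = 0)
b(q, W) = W + q
S = 2 (S = 3 + (-31 + 30) = 3 - 1 = 2)
u(a) = 0 (u(a) = 13*0 = 0)
B = 203895 (B = 81 - 9*((31 - 31) - 1*22646) = 81 - 9*(0 - 22646) = 81 - 9*(-22646) = 81 + 203814 = 203895)
u(S) - B = 0 - 1*203895 = 0 - 203895 = -203895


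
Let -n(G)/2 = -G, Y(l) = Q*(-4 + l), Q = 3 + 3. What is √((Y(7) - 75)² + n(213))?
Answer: 35*√3 ≈ 60.622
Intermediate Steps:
Q = 6
Y(l) = -24 + 6*l (Y(l) = 6*(-4 + l) = -24 + 6*l)
n(G) = 2*G (n(G) = -(-2)*G = 2*G)
√((Y(7) - 75)² + n(213)) = √(((-24 + 6*7) - 75)² + 2*213) = √(((-24 + 42) - 75)² + 426) = √((18 - 75)² + 426) = √((-57)² + 426) = √(3249 + 426) = √3675 = 35*√3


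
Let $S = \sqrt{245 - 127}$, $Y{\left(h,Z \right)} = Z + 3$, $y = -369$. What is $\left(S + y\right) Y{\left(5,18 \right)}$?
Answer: $-7749 + 21 \sqrt{118} \approx -7520.9$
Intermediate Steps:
$Y{\left(h,Z \right)} = 3 + Z$
$S = \sqrt{118} \approx 10.863$
$\left(S + y\right) Y{\left(5,18 \right)} = \left(\sqrt{118} - 369\right) \left(3 + 18\right) = \left(-369 + \sqrt{118}\right) 21 = -7749 + 21 \sqrt{118}$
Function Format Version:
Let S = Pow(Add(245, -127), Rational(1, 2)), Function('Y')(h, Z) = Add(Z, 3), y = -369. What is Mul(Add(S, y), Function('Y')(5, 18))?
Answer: Add(-7749, Mul(21, Pow(118, Rational(1, 2)))) ≈ -7520.9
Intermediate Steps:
Function('Y')(h, Z) = Add(3, Z)
S = Pow(118, Rational(1, 2)) ≈ 10.863
Mul(Add(S, y), Function('Y')(5, 18)) = Mul(Add(Pow(118, Rational(1, 2)), -369), Add(3, 18)) = Mul(Add(-369, Pow(118, Rational(1, 2))), 21) = Add(-7749, Mul(21, Pow(118, Rational(1, 2))))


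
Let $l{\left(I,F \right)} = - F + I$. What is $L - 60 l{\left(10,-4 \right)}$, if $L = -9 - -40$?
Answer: $-809$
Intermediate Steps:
$l{\left(I,F \right)} = I - F$
$L = 31$ ($L = -9 + 40 = 31$)
$L - 60 l{\left(10,-4 \right)} = 31 - 60 \left(10 - -4\right) = 31 - 60 \left(10 + 4\right) = 31 - 840 = -809$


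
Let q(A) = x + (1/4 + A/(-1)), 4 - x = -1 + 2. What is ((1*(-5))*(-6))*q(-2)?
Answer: 315/2 ≈ 157.50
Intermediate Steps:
x = 3 (x = 4 - (-1 + 2) = 4 - 1*1 = 4 - 1 = 3)
q(A) = 13/4 - A (q(A) = 3 + (1/4 + A/(-1)) = 3 + (1*(1/4) + A*(-1)) = 3 + (1/4 - A) = 13/4 - A)
((1*(-5))*(-6))*q(-2) = ((1*(-5))*(-6))*(13/4 - 1*(-2)) = (-5*(-6))*(13/4 + 2) = 30*(21/4) = 315/2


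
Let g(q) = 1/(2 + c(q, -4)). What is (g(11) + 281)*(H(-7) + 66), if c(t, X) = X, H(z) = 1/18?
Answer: 222343/12 ≈ 18529.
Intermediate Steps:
H(z) = 1/18
g(q) = -½ (g(q) = 1/(2 - 4) = 1/(-2) = -½)
(g(11) + 281)*(H(-7) + 66) = (-½ + 281)*(1/18 + 66) = (561/2)*(1189/18) = 222343/12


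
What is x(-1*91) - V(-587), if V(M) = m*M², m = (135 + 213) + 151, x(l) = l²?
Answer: -171931650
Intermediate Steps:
m = 499 (m = 348 + 151 = 499)
V(M) = 499*M²
x(-1*91) - V(-587) = (-1*91)² - 499*(-587)² = (-91)² - 499*344569 = 8281 - 1*171939931 = 8281 - 171939931 = -171931650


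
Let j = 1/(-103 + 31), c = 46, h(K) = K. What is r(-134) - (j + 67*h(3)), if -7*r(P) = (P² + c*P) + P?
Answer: -940673/504 ≈ -1866.4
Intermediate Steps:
j = -1/72 (j = 1/(-72) = -1/72 ≈ -0.013889)
r(P) = -47*P/7 - P²/7 (r(P) = -((P² + 46*P) + P)/7 = -(P² + 47*P)/7 = -47*P/7 - P²/7)
r(-134) - (j + 67*h(3)) = -⅐*(-134)*(47 - 134) - (-1/72 + 67*3) = -⅐*(-134)*(-87) - (-1/72 + 201) = -11658/7 - 1*14471/72 = -11658/7 - 14471/72 = -940673/504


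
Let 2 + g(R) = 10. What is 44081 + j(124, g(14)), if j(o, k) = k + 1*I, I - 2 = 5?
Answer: 44096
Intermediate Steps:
I = 7 (I = 2 + 5 = 7)
g(R) = 8 (g(R) = -2 + 10 = 8)
j(o, k) = 7 + k (j(o, k) = k + 1*7 = k + 7 = 7 + k)
44081 + j(124, g(14)) = 44081 + (7 + 8) = 44081 + 15 = 44096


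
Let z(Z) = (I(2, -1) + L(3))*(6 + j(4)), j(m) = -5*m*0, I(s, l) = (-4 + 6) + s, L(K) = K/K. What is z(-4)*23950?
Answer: 718500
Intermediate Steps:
L(K) = 1
I(s, l) = 2 + s
j(m) = 0
z(Z) = 30 (z(Z) = ((2 + 2) + 1)*(6 + 0) = (4 + 1)*6 = 5*6 = 30)
z(-4)*23950 = 30*23950 = 718500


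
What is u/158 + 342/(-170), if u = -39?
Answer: -30333/13430 ≈ -2.2586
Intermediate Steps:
u/158 + 342/(-170) = -39/158 + 342/(-170) = -39*1/158 + 342*(-1/170) = -39/158 - 171/85 = -30333/13430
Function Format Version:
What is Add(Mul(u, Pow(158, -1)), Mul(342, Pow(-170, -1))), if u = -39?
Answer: Rational(-30333, 13430) ≈ -2.2586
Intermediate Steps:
Add(Mul(u, Pow(158, -1)), Mul(342, Pow(-170, -1))) = Add(Mul(-39, Pow(158, -1)), Mul(342, Pow(-170, -1))) = Add(Mul(-39, Rational(1, 158)), Mul(342, Rational(-1, 170))) = Add(Rational(-39, 158), Rational(-171, 85)) = Rational(-30333, 13430)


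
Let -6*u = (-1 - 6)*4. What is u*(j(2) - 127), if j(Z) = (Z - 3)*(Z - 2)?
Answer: -1778/3 ≈ -592.67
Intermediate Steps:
u = 14/3 (u = -(-1 - 6)*4/6 = -(-7)*4/6 = -1/6*(-28) = 14/3 ≈ 4.6667)
j(Z) = (-3 + Z)*(-2 + Z)
u*(j(2) - 127) = 14*((6 + 2**2 - 5*2) - 127)/3 = 14*((6 + 4 - 10) - 127)/3 = 14*(0 - 127)/3 = (14/3)*(-127) = -1778/3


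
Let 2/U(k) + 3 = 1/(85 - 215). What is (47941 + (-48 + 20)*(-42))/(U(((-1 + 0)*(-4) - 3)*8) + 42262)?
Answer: 19204747/16524182 ≈ 1.1622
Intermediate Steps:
U(k) = -260/391 (U(k) = 2/(-3 + 1/(85 - 215)) = 2/(-3 + 1/(-130)) = 2/(-3 - 1/130) = 2/(-391/130) = 2*(-130/391) = -260/391)
(47941 + (-48 + 20)*(-42))/(U(((-1 + 0)*(-4) - 3)*8) + 42262) = (47941 + (-48 + 20)*(-42))/(-260/391 + 42262) = (47941 - 28*(-42))/(16524182/391) = (47941 + 1176)*(391/16524182) = 49117*(391/16524182) = 19204747/16524182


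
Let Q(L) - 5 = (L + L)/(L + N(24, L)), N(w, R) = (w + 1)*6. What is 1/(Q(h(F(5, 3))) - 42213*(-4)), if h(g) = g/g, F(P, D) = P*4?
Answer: 151/25497409 ≈ 5.9222e-6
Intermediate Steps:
N(w, R) = 6 + 6*w (N(w, R) = (1 + w)*6 = 6 + 6*w)
F(P, D) = 4*P
h(g) = 1
Q(L) = 5 + 2*L/(150 + L) (Q(L) = 5 + (L + L)/(L + (6 + 6*24)) = 5 + (2*L)/(L + (6 + 144)) = 5 + (2*L)/(L + 150) = 5 + (2*L)/(150 + L) = 5 + 2*L/(150 + L))
1/(Q(h(F(5, 3))) - 42213*(-4)) = 1/((750 + 7*1)/(150 + 1) - 42213*(-4)) = 1/((750 + 7)/151 + 168852) = 1/((1/151)*757 + 168852) = 1/(757/151 + 168852) = 1/(25497409/151) = 151/25497409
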